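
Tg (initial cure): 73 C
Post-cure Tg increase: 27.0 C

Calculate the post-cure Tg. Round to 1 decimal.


Post-cure Tg = 73 + 27.0 = 100.0 C

100.0


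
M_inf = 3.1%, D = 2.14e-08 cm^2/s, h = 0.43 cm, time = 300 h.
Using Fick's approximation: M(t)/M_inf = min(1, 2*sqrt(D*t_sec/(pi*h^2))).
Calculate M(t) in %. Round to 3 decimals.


t = 1080000 s
ratio = min(1, 2*sqrt(2.14e-08*1080000/(pi*0.1849)))
= 0.398938
M(t) = 3.1 * 0.398938 = 1.237%

1.237


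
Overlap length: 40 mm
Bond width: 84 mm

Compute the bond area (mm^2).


Bond area = 40 * 84 = 3360 mm^2

3360


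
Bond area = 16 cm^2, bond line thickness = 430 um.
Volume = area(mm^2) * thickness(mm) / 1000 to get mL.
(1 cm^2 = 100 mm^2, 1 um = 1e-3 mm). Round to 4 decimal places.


area_mm2 = 16 * 100 = 1600
blt_mm = 430 * 1e-3 = 0.43
vol_mm3 = 1600 * 0.43 = 688.0
vol_mL = 688.0 / 1000 = 0.6880 mL

0.6880


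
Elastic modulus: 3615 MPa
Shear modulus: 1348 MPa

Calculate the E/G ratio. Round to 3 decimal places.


E / G = 3615 / 1348 = 2.682

2.682


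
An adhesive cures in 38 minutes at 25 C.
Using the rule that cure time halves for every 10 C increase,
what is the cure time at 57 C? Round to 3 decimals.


Factor = 2^((57 - 25) / 10) = 9.1896
Cure time = 38 / 9.1896
= 4.135 minutes

4.135


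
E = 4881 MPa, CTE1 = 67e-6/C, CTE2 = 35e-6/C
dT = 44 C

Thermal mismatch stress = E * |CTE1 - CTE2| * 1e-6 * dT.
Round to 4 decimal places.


= 4881 * 32e-6 * 44
= 6.8724 MPa

6.8724


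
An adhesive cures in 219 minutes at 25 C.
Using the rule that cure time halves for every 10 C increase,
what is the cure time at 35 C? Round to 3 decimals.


Factor = 2^((35 - 25) / 10) = 2.0000
Cure time = 219 / 2.0000
= 109.500 minutes

109.500


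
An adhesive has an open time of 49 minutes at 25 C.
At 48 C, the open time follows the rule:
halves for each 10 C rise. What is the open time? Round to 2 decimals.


Factor = 2^((48-25)/10) = 4.9246
Open time = 49 / 4.9246 = 9.95 min

9.95


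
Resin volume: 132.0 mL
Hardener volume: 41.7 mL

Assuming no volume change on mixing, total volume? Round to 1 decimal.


V_total = 132.0 + 41.7 = 173.7 mL

173.7


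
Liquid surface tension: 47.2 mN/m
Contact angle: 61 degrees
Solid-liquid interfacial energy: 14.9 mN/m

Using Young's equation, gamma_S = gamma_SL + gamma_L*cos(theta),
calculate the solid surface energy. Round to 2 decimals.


gamma_S = 14.9 + 47.2 * cos(61)
= 37.78 mN/m

37.78


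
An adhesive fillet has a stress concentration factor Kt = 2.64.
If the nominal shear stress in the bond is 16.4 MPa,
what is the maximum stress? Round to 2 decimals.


Max stress = 16.4 * 2.64 = 43.30 MPa

43.30


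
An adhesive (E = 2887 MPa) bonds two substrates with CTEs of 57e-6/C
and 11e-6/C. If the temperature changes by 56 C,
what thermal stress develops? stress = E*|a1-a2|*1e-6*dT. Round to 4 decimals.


Stress = 2887 * |57 - 11| * 1e-6 * 56
= 7.4369 MPa

7.4369


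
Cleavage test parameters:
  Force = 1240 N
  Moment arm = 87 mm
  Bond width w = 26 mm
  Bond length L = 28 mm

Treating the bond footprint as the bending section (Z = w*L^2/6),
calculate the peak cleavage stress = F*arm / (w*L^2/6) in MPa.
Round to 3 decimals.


M = 1240 * 87 = 107880 N*mm
Z = 26 * 28^2 / 6 = 20384 / 6 mm^3
sigma = M / Z = 6 * 107880 / 20384 = 647280 / 20384
= 31.754 MPa

31.754


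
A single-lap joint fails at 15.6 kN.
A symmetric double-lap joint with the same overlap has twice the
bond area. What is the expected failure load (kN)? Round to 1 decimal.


Double-lap load = 2 * 15.6 = 31.2 kN

31.2


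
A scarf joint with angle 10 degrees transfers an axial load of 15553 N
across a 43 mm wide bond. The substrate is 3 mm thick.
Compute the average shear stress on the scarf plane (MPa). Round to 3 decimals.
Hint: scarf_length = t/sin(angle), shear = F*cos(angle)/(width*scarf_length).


scarf_length = 3 / sin(10 deg) = 17.2763 mm
cos(10 deg) = 0.984808
shear stress = 15553 * 0.984808 / (43 * 17.2763)
= 20.618 MPa

20.618


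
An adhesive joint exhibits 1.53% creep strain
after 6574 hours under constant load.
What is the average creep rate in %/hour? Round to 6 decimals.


Creep rate = strain / time
= 1.53 / 6574
= 0.000233 %/h

0.000233


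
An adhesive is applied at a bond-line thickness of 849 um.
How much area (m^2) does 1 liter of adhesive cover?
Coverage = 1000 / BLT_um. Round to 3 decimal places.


Coverage = 1000 / 849 = 1.178 m^2

1.178


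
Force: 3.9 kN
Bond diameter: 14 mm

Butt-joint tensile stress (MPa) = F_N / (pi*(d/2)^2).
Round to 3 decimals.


F_N = 3.9 * 1000 = 3900.0 N
A = pi*(7.0)^2 = 153.9380 mm^2
stress = 3900.0 / 153.9380 = 25.335 MPa

25.335


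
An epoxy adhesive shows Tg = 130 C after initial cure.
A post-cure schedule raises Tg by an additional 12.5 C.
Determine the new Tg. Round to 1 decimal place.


New Tg = 130 + 12.5
= 142.5 C

142.5


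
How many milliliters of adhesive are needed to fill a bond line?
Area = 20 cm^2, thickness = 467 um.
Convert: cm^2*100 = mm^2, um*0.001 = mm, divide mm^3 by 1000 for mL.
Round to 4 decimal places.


= (20 * 100) * (467 * 0.001) / 1000
= 0.9340 mL

0.9340


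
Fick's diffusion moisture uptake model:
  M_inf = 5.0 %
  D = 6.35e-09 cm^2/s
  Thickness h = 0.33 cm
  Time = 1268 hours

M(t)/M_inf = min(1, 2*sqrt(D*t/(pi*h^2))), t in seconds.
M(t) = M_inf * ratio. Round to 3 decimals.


t_sec = 1268 * 3600 = 4564800
ratio = 2*sqrt(6.35e-09*4564800/(pi*0.33^2))
= min(1, 0.582155)
= 0.582155
M(t) = 5.0 * 0.582155 = 2.911 %

2.911


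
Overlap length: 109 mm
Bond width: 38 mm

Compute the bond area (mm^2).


Bond area = 109 * 38 = 4142 mm^2

4142


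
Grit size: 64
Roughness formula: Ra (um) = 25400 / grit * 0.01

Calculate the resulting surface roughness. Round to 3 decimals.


Ra = 25400 / 64 * 0.01
= 3.969 um

3.969


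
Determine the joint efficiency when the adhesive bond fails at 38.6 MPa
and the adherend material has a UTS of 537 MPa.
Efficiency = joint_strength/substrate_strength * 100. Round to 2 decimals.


Joint efficiency = 38.6 / 537 * 100
= 7.19%

7.19


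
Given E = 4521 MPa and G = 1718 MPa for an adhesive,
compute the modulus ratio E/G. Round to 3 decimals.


E/G ratio = 4521 / 1718 = 2.632

2.632


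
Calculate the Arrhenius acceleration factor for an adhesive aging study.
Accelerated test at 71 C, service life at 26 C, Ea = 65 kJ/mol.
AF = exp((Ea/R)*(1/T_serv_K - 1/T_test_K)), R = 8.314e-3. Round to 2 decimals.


T_test = 344.15 K, T_serv = 299.15 K
Ea/R = 65 / 0.008314 = 7818.14
AF = exp(7818.14 * (1/299.15 - 1/344.15))
= 30.49

30.49


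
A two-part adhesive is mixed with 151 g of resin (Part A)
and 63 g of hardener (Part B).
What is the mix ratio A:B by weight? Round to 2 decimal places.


Mix ratio = mass_A / mass_B
= 151 / 63
= 2.40

2.40


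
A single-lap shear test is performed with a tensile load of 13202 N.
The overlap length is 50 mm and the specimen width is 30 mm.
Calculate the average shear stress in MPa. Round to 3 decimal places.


Shear stress = F / (overlap * width)
= 13202 / (50 * 30)
= 13202 / 1500
= 8.801 MPa

8.801


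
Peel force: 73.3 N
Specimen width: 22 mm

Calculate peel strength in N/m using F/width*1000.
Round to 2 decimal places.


Peel strength = 73.3 / 22 * 1000 = 3331.82 N/m

3331.82


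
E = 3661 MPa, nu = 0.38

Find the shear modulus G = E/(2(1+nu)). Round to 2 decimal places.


G = 3661 / (2 * 1.38)
= 1326.45 MPa

1326.45


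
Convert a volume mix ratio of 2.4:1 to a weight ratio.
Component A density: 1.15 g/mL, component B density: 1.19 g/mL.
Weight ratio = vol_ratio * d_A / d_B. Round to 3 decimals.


= 2.4 * 1.15 / 1.19 = 2.319

2.319


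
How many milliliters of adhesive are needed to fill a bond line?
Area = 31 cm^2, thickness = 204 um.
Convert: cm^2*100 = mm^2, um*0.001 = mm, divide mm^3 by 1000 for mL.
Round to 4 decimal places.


= (31 * 100) * (204 * 0.001) / 1000
= 0.6324 mL

0.6324


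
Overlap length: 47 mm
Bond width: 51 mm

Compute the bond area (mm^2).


Bond area = 47 * 51 = 2397 mm^2

2397


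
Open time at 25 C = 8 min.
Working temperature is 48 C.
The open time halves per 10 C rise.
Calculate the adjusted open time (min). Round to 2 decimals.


factor = 2^((48 - 25) / 10) = 4.9246
ot = 8 / 4.9246 = 1.62 min

1.62


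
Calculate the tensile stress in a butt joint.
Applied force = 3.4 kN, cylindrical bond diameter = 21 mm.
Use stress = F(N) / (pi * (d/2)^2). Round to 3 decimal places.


A = pi * 10.5^2 = 346.3606 mm^2
sigma = 3400.0 / 346.3606 = 9.816 MPa

9.816


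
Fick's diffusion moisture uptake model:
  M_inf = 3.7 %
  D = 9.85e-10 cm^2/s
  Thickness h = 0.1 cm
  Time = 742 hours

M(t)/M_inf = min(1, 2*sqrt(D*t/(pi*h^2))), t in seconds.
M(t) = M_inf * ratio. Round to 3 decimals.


t_sec = 742 * 3600 = 2671200
ratio = 2*sqrt(9.85e-10*2671200/(pi*0.1^2))
= min(1, 0.578797)
= 0.578797
M(t) = 3.7 * 0.578797 = 2.142 %

2.142


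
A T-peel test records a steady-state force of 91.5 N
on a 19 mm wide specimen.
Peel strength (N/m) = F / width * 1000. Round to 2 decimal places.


Peel strength = 91.5 / 19 * 1000
= 4815.79 N/m

4815.79


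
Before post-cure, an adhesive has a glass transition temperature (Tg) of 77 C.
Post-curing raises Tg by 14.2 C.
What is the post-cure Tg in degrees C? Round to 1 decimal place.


Tg_post = Tg_base + delta_Tg
= 77 + 14.2
= 91.2 C

91.2


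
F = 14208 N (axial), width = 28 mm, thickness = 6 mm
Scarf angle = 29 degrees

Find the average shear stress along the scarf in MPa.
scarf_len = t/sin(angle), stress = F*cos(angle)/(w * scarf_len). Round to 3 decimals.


scarf_len = 6/sin(29 deg) = 12.3760
cos(29 deg) = 0.874620
stress = 14208*0.874620/(28*12.3760) = 35.860 MPa

35.860


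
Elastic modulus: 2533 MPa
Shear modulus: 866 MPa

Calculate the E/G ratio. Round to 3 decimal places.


E / G = 2533 / 866 = 2.925

2.925


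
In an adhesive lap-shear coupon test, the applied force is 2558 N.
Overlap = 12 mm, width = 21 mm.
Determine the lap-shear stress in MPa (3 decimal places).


stress = F / (overlap * width)
= 2558 / (12 * 21)
= 10.151 MPa

10.151


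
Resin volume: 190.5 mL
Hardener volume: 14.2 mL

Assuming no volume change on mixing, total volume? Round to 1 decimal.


V_total = 190.5 + 14.2 = 204.7 mL

204.7


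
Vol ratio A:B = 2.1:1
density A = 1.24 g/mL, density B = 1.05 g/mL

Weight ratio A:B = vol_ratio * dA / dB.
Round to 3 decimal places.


Weight ratio = 2.1 * 1.24 / 1.05
= 2.480

2.480


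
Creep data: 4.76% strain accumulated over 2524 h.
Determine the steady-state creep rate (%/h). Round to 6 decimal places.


Rate = 4.76 / 2524 = 0.001886 %/h

0.001886


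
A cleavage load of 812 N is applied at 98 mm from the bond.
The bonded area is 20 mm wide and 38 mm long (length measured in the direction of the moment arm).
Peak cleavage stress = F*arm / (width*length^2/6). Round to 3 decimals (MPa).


Moment = 812 * 98 = 79576 N*mm
Section modulus = 20 * 1444 / 6 = 28880 / 6 mm^3
Stress = 79576 / (28880 / 6) = 477456 / 28880
= 16.532 MPa

16.532


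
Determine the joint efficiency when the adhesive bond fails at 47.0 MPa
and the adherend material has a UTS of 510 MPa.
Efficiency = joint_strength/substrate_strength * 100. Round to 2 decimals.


Joint efficiency = 47.0 / 510 * 100
= 9.22%

9.22


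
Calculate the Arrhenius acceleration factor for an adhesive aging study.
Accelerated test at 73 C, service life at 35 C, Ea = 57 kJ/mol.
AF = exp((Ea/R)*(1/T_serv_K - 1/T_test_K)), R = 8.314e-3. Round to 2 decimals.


T_test = 346.15 K, T_serv = 308.15 K
Ea/R = 57 / 0.008314 = 6855.91
AF = exp(6855.91 * (1/308.15 - 1/346.15))
= 11.50

11.50


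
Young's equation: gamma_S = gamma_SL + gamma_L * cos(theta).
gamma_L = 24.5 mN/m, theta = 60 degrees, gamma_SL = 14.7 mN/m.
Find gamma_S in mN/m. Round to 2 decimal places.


cos(60 deg) = 0.500000
gamma_S = 14.7 + 24.5 * 0.500000
= 26.95 mN/m

26.95


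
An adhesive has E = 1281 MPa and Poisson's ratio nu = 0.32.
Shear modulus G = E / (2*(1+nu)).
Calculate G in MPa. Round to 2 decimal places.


G = 1281 / (2*(1+0.32))
= 1281 / 2.64
= 485.23 MPa

485.23


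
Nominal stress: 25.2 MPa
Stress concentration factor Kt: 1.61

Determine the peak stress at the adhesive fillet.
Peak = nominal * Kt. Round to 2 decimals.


Peak stress = 25.2 * 1.61
= 40.57 MPa

40.57


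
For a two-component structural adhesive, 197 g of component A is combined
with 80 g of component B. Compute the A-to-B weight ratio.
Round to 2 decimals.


Weight ratio A:B = 197 / 80
= 2.46

2.46


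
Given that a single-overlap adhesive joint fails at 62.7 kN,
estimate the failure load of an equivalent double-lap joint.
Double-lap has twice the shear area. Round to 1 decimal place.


Double-lap factor = 2
Expected load = 62.7 * 2 = 125.4 kN

125.4


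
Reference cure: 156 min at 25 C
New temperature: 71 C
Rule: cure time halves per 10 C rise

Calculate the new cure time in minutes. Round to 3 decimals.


factor = 2^((71-25)/10) = 24.2515
t_new = 156 / 24.2515 = 6.433 min

6.433


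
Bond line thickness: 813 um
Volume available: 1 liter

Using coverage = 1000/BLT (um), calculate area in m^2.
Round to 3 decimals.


1 L = 1e6 mm^3, thickness = 813 um = 0.813 mm
Area = 1e6 / 0.813 mm^2 = (1e6 / 0.813) / 1e6 m^2 = 1000 / 813 m^2
= 1.230 m^2

1.230


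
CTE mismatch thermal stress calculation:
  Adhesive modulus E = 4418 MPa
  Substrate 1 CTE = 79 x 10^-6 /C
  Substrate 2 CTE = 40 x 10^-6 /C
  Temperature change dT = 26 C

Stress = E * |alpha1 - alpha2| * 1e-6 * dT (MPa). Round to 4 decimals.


delta_alpha = |79 - 40| = 39 x 10^-6/C
Stress = 4418 * 39e-6 * 26
= 4.4799 MPa

4.4799


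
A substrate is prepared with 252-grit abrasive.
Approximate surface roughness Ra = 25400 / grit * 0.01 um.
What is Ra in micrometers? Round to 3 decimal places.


Ra = 25400 / 252 * 0.01 = 1.008 um

1.008


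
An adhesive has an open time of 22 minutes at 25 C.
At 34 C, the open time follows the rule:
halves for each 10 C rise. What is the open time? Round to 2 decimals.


Factor = 2^((34-25)/10) = 1.8661
Open time = 22 / 1.8661 = 11.79 min

11.79


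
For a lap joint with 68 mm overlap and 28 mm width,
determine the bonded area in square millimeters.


Area = 68 * 28 = 1904 mm^2

1904


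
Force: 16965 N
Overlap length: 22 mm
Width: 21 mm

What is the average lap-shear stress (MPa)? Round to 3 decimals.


Average shear stress = F / (overlap * width)
= 16965 / (22 * 21)
= 36.721 MPa

36.721


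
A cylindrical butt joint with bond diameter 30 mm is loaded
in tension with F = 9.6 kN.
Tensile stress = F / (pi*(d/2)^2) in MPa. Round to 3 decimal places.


Area = pi * (30/2)^2 = 706.8583 mm^2
Stress = 9.6*1000 / 706.8583
= 13.581 MPa

13.581


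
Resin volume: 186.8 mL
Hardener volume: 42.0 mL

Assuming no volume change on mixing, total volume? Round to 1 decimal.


V_total = 186.8 + 42.0 = 228.8 mL

228.8


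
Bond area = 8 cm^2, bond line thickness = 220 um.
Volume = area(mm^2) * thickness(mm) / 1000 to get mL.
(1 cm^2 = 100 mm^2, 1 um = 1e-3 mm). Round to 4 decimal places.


area_mm2 = 8 * 100 = 800
blt_mm = 220 * 1e-3 = 0.22
vol_mm3 = 800 * 0.22 = 176.0
vol_mL = 176.0 / 1000 = 0.1760 mL

0.1760


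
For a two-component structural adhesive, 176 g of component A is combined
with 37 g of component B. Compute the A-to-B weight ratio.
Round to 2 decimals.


Weight ratio A:B = 176 / 37
= 4.76

4.76


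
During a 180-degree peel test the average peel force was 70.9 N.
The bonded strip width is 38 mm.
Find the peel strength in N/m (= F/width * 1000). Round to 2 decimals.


Peel strength = F/width * 1000
= 70.9 / 38 * 1000
= 1865.79 N/m

1865.79


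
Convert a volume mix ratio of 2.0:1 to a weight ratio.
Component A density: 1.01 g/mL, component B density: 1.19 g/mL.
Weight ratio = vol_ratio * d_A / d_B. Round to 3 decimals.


= 2.0 * 1.01 / 1.19 = 1.697

1.697


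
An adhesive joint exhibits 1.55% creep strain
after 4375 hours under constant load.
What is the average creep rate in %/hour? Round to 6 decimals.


Creep rate = strain / time
= 1.55 / 4375
= 0.000354 %/h

0.000354


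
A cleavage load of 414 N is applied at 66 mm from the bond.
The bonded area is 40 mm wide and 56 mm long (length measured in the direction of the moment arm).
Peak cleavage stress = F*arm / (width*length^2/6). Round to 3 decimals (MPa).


Moment = 414 * 66 = 27324 N*mm
Section modulus = 40 * 3136 / 6 = 125440 / 6 mm^3
Stress = 27324 / (125440 / 6) = 163944 / 125440
= 1.307 MPa

1.307


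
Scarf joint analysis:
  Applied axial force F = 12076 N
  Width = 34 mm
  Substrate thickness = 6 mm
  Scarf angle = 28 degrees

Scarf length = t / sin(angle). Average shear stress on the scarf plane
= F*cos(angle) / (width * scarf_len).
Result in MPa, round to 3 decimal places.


Scarf length = 6 / sin(28 deg) = 12.7803 mm
cos(28 deg) = 0.882948
Shear = 12076 * 0.882948 / (34 * 12.7803)
= 24.538 MPa

24.538


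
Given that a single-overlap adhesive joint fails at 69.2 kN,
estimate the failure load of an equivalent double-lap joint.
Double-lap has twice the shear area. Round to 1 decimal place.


Double-lap factor = 2
Expected load = 69.2 * 2 = 138.4 kN

138.4


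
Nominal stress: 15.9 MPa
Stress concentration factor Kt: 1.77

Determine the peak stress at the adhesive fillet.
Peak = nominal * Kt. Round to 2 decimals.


Peak stress = 15.9 * 1.77
= 28.14 MPa

28.14


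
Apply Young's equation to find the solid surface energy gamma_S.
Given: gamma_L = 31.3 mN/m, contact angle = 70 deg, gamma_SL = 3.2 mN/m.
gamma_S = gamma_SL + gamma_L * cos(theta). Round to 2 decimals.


theta_rad = 70 * pi/180 = 1.221730
gamma_S = 3.2 + 31.3 * cos(1.221730)
= 13.91 mN/m

13.91


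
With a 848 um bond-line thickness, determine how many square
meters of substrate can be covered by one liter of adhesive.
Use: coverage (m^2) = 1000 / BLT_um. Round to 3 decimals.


Coverage = 1000 / 848 = 1.179 m^2

1.179


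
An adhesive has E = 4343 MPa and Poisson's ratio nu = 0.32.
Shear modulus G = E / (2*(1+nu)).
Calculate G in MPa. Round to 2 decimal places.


G = 4343 / (2*(1+0.32))
= 4343 / 2.64
= 1645.08 MPa

1645.08


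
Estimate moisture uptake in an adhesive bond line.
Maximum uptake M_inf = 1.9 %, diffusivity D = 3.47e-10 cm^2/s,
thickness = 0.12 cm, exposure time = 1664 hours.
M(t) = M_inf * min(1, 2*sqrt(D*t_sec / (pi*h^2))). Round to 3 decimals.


Convert time: 1664 h = 5990400 s
ratio = min(1, 2*sqrt(3.47e-10*5990400/(pi*0.12^2)))
= 0.428713
M(t) = 1.9 * 0.428713 = 0.815%

0.815


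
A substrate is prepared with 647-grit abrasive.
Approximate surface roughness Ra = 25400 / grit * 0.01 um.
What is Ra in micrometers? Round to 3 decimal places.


Ra = 25400 / 647 * 0.01 = 0.393 um

0.393


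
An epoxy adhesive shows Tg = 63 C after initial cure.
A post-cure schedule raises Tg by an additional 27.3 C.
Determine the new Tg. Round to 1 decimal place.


New Tg = 63 + 27.3
= 90.3 C

90.3


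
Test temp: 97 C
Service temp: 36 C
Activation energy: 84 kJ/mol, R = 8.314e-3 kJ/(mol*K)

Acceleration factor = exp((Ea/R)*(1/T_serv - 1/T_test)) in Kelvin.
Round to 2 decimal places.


AF = exp((84/0.008314)*(1/309.15 - 1/370.15))
= 218.29

218.29


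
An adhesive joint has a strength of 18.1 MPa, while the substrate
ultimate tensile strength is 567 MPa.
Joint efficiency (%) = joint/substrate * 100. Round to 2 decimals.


Efficiency = 18.1 / 567 * 100
= 3.19%

3.19


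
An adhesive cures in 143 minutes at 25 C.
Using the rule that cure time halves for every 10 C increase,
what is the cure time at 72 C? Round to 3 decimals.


Factor = 2^((72 - 25) / 10) = 25.9921
Cure time = 143 / 25.9921
= 5.502 minutes

5.502


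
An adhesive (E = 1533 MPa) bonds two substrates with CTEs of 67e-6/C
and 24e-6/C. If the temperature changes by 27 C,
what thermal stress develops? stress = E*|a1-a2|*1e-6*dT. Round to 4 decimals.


Stress = 1533 * |67 - 24| * 1e-6 * 27
= 1.7798 MPa

1.7798


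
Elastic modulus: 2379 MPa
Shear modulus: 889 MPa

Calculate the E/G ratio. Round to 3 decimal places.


E / G = 2379 / 889 = 2.676

2.676


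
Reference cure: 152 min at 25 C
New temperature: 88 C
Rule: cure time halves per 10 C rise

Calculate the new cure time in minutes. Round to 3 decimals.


factor = 2^((88-25)/10) = 78.7932
t_new = 152 / 78.7932 = 1.929 min

1.929


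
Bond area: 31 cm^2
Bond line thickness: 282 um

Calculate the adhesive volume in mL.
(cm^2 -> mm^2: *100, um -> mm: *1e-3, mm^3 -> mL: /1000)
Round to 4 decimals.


V = 31*100 * 282*1e-3 / 1000
= 0.8742 mL

0.8742


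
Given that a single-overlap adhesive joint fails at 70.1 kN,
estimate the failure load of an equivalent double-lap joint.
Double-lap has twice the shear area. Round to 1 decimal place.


Double-lap factor = 2
Expected load = 70.1 * 2 = 140.2 kN

140.2


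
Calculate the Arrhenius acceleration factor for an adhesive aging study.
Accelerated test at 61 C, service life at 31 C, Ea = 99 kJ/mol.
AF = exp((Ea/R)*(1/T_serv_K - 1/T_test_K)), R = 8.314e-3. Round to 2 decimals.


T_test = 334.15 K, T_serv = 304.15 K
Ea/R = 99 / 0.008314 = 11907.63
AF = exp(11907.63 * (1/304.15 - 1/334.15))
= 33.61

33.61


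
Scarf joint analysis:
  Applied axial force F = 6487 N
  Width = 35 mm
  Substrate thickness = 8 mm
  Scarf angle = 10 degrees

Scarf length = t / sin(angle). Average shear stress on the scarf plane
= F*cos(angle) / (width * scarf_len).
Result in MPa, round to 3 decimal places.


Scarf length = 8 / sin(10 deg) = 46.0702 mm
cos(10 deg) = 0.984808
Shear = 6487 * 0.984808 / (35 * 46.0702)
= 3.962 MPa

3.962


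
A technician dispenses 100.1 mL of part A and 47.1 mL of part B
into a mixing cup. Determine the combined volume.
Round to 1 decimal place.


Combined volume = 100.1 + 47.1
= 147.2 mL

147.2


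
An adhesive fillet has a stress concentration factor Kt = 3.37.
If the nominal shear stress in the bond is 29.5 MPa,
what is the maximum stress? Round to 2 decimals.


Max stress = 29.5 * 3.37 = 99.42 MPa

99.42


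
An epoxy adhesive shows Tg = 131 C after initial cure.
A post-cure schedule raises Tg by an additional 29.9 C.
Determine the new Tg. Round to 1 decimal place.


New Tg = 131 + 29.9
= 160.9 C

160.9


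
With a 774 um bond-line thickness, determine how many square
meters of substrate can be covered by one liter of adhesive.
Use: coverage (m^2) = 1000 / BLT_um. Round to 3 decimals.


Coverage = 1000 / 774 = 1.292 m^2

1.292


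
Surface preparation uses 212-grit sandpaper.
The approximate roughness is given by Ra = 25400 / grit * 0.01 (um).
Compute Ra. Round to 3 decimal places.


Ra = 25400 / 212 * 0.01
= 254 / 212
= 1.198 um

1.198


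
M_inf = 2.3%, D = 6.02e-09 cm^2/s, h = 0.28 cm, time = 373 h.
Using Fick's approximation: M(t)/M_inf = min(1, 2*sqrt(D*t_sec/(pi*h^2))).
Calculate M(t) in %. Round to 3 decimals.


t = 1342800 s
ratio = min(1, 2*sqrt(6.02e-09*1342800/(pi*0.0784)))
= 0.362327
M(t) = 2.3 * 0.362327 = 0.833%

0.833


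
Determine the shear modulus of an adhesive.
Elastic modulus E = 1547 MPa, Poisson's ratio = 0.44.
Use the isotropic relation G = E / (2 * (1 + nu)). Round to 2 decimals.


G = 1547 / (2*(1+0.44)) = 1547 / 2.88
= 537.15 MPa

537.15


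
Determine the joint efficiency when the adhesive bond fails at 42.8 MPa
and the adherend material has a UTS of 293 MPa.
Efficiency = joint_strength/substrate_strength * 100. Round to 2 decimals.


Joint efficiency = 42.8 / 293 * 100
= 14.61%

14.61


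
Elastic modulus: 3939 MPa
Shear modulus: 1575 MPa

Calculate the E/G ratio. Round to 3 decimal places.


E / G = 3939 / 1575 = 2.501

2.501


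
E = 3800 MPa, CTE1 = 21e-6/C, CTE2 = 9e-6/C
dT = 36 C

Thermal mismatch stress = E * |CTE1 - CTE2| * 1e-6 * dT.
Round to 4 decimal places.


= 3800 * 12e-6 * 36
= 1.6416 MPa

1.6416


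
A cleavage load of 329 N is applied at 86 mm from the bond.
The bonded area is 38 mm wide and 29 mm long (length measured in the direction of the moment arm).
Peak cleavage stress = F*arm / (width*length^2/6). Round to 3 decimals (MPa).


Moment = 329 * 86 = 28294 N*mm
Section modulus = 38 * 841 / 6 = 31958 / 6 mm^3
Stress = 28294 / (31958 / 6) = 169764 / 31958
= 5.312 MPa

5.312


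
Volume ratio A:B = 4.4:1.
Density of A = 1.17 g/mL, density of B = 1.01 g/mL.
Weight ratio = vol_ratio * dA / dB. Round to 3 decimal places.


Wt ratio = 4.4 * 1.17 / 1.01
= 5.097

5.097


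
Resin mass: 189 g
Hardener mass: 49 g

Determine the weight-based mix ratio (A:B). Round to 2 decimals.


Ratio = 189 / 49 = 3.86

3.86


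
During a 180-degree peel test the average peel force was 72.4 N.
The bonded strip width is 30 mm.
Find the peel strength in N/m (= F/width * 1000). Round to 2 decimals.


Peel strength = F/width * 1000
= 72.4 / 30 * 1000
= 2413.33 N/m

2413.33


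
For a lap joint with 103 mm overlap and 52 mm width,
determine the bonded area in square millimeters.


Area = 103 * 52 = 5356 mm^2

5356


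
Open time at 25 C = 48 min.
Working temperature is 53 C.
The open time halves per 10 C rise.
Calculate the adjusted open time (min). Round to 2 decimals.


factor = 2^((53 - 25) / 10) = 6.9644
ot = 48 / 6.9644 = 6.89 min

6.89


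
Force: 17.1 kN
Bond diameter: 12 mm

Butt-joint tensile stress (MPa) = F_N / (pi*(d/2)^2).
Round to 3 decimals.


F_N = 17.1 * 1000 = 17100.0 N
A = pi*(6.0)^2 = 113.0973 mm^2
stress = 17100.0 / 113.0973 = 151.197 MPa

151.197


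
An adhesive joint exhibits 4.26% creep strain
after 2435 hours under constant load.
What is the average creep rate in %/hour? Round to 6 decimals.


Creep rate = strain / time
= 4.26 / 2435
= 0.001749 %/h

0.001749


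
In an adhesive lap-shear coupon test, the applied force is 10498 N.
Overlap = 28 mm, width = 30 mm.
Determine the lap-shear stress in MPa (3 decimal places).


stress = F / (overlap * width)
= 10498 / (28 * 30)
= 12.498 MPa

12.498


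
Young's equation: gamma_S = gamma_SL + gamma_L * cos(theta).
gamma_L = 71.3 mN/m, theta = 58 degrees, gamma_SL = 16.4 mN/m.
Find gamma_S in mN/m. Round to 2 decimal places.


cos(58 deg) = 0.529919
gamma_S = 16.4 + 71.3 * 0.529919
= 54.18 mN/m

54.18


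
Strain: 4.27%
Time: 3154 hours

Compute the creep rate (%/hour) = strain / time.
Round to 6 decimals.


Creep rate = 4.27 / 3154
= 0.001354 %/h

0.001354


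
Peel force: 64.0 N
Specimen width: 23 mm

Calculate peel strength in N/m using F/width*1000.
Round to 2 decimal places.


Peel strength = 64.0 / 23 * 1000 = 2782.61 N/m

2782.61


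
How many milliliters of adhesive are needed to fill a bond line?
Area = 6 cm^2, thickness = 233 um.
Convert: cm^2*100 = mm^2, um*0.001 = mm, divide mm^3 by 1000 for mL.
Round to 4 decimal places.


= (6 * 100) * (233 * 0.001) / 1000
= 0.1398 mL

0.1398


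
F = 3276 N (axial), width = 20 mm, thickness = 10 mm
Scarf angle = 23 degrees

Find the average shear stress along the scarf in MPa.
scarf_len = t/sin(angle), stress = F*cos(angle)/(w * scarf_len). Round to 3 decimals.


scarf_len = 10/sin(23 deg) = 25.5930
cos(23 deg) = 0.920505
stress = 3276*0.920505/(20*25.5930) = 5.891 MPa

5.891


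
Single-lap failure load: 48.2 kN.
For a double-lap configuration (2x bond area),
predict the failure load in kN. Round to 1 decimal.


Failure load = 48.2 * 2 = 96.4 kN

96.4


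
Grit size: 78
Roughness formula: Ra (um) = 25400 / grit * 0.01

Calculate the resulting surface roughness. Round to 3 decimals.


Ra = 25400 / 78 * 0.01
= 3.256 um

3.256


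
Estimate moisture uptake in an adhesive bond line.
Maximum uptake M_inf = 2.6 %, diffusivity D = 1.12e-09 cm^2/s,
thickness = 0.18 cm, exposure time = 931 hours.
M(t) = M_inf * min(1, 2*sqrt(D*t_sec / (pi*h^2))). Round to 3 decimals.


Convert time: 931 h = 3351600 s
ratio = min(1, 2*sqrt(1.12e-09*3351600/(pi*0.18^2)))
= 0.384076
M(t) = 2.6 * 0.384076 = 0.999%

0.999


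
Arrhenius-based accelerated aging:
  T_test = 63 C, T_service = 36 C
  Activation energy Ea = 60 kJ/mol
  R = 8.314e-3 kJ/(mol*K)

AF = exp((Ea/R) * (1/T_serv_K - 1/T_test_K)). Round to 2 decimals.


T_test_K = 336.15, T_serv_K = 309.15
AF = exp((60/8.314e-3) * (1/309.15 - 1/336.15))
= 6.52

6.52


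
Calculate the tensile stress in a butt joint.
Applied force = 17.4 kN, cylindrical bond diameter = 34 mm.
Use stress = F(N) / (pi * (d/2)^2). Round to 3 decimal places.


A = pi * 17.0^2 = 907.9203 mm^2
sigma = 17400.0 / 907.9203 = 19.165 MPa

19.165


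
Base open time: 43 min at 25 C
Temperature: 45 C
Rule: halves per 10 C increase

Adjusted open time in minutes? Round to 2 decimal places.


Acceleration = 2^((45-25)/10) = 4.0000
Open time = 43 / 4.0000 = 10.75 min

10.75


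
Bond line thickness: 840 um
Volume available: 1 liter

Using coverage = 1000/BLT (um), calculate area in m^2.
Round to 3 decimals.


1 L = 1e6 mm^3, thickness = 840 um = 0.84 mm
Area = 1e6 / 0.84 mm^2 = (1e6 / 0.84) / 1e6 m^2 = 1000 / 840 m^2
= 1.190 m^2

1.190


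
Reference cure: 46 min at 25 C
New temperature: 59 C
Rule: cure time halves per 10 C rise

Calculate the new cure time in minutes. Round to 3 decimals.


factor = 2^((59-25)/10) = 10.5561
t_new = 46 / 10.5561 = 4.358 min

4.358


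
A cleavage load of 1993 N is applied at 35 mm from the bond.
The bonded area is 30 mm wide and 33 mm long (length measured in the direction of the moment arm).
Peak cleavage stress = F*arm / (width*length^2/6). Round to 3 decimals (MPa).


Moment = 1993 * 35 = 69755 N*mm
Section modulus = 30 * 1089 / 6 = 32670 / 6 mm^3
Stress = 69755 / (32670 / 6) = 418530 / 32670
= 12.811 MPa

12.811


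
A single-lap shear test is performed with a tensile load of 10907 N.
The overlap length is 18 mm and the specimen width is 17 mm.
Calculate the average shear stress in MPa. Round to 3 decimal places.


Shear stress = F / (overlap * width)
= 10907 / (18 * 17)
= 10907 / 306
= 35.644 MPa

35.644


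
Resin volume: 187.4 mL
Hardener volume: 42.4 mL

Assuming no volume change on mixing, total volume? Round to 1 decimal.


V_total = 187.4 + 42.4 = 229.8 mL

229.8


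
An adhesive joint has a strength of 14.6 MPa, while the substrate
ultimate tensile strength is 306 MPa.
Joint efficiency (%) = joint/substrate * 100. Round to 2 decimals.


Efficiency = 14.6 / 306 * 100
= 4.77%

4.77


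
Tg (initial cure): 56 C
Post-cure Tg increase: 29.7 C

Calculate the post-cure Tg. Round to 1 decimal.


Post-cure Tg = 56 + 29.7 = 85.7 C

85.7


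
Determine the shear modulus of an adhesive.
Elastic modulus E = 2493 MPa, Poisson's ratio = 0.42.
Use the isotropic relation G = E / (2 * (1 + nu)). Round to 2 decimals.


G = 2493 / (2*(1+0.42)) = 2493 / 2.84
= 877.82 MPa

877.82


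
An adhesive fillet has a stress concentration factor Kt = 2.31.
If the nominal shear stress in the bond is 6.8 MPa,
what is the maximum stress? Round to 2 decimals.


Max stress = 6.8 * 2.31 = 15.71 MPa

15.71


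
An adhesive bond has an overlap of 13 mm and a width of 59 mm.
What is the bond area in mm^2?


Bond area = overlap * width
= 13 * 59
= 767 mm^2

767


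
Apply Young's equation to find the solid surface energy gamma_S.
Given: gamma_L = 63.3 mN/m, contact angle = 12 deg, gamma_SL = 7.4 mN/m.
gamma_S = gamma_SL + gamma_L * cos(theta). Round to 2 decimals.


theta_rad = 12 * pi/180 = 0.209440
gamma_S = 7.4 + 63.3 * cos(0.209440)
= 69.32 mN/m

69.32


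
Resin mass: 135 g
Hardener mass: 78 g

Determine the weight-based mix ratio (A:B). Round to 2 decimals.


Ratio = 135 / 78 = 1.73

1.73


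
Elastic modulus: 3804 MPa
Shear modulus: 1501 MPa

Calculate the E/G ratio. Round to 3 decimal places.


E / G = 3804 / 1501 = 2.534

2.534


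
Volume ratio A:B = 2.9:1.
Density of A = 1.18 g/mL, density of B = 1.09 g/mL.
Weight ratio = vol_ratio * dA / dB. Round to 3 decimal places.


Wt ratio = 2.9 * 1.18 / 1.09
= 3.139

3.139


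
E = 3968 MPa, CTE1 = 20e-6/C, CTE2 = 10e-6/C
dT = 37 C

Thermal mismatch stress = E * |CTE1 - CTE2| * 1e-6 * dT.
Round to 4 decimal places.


= 3968 * 10e-6 * 37
= 1.4682 MPa

1.4682


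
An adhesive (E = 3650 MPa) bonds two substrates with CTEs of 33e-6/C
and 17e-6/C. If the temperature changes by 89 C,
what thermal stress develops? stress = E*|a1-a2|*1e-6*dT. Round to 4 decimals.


Stress = 3650 * |33 - 17| * 1e-6 * 89
= 5.1976 MPa

5.1976


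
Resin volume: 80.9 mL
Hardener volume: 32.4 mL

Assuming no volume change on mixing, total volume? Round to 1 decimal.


V_total = 80.9 + 32.4 = 113.3 mL

113.3


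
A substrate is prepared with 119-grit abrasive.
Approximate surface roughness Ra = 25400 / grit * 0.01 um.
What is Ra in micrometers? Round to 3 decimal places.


Ra = 25400 / 119 * 0.01 = 2.134 um

2.134


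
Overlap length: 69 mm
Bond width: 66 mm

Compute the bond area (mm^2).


Bond area = 69 * 66 = 4554 mm^2

4554


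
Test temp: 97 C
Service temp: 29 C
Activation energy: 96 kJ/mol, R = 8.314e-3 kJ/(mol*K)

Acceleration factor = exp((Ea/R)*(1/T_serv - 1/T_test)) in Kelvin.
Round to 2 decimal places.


AF = exp((96/0.008314)*(1/302.15 - 1/370.15))
= 1119.38

1119.38


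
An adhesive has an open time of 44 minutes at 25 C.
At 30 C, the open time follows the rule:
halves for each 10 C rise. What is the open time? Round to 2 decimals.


Factor = 2^((30-25)/10) = 1.4142
Open time = 44 / 1.4142 = 31.11 min

31.11


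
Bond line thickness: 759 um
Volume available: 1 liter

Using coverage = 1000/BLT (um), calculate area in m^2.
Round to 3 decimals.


1 L = 1e6 mm^3, thickness = 759 um = 0.759 mm
Area = 1e6 / 0.759 mm^2 = (1e6 / 0.759) / 1e6 m^2 = 1000 / 759 m^2
= 1.318 m^2

1.318


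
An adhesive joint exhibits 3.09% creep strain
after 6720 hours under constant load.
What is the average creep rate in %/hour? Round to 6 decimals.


Creep rate = strain / time
= 3.09 / 6720
= 0.000460 %/h

0.000460


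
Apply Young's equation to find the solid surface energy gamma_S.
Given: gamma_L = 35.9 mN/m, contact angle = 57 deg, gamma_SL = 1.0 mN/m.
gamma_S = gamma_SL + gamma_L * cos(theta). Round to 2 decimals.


theta_rad = 57 * pi/180 = 0.994838
gamma_S = 1.0 + 35.9 * cos(0.994838)
= 20.55 mN/m

20.55


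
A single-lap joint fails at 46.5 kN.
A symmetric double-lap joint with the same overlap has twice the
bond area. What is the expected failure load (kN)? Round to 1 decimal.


Double-lap load = 2 * 46.5 = 93.0 kN

93.0


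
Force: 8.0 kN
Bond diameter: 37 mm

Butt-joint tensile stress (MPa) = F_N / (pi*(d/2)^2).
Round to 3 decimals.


F_N = 8.0 * 1000 = 8000.0 N
A = pi*(18.5)^2 = 1075.2101 mm^2
stress = 8000.0 / 1075.2101 = 7.440 MPa

7.440


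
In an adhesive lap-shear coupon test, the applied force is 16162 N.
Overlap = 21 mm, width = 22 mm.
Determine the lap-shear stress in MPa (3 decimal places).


stress = F / (overlap * width)
= 16162 / (21 * 22)
= 34.983 MPa

34.983


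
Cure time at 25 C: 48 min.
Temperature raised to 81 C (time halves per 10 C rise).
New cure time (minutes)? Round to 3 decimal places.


Acceleration factor = 2^(56/10) = 48.5029
New time = 48 / 48.5029 = 0.990 min

0.990


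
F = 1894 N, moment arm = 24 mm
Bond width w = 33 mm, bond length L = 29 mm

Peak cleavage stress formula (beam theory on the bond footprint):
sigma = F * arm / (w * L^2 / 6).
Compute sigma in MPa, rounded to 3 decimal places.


sigma = (1894 * 24) / (33 * 841 / 6)
= 45456 * 6 / 27753
= 272736 / 27753
= 9.827 MPa

9.827


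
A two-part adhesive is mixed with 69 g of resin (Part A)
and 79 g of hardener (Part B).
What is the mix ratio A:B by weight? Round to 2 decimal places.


Mix ratio = mass_A / mass_B
= 69 / 79
= 0.87

0.87


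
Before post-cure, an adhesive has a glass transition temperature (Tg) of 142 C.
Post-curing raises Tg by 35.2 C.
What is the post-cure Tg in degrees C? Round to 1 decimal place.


Tg_post = Tg_base + delta_Tg
= 142 + 35.2
= 177.2 C

177.2


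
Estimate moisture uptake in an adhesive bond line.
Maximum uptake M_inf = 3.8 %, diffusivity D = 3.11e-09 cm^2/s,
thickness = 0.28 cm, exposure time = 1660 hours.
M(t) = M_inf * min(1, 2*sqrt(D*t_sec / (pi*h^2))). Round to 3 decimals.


Convert time: 1660 h = 5976000 s
ratio = min(1, 2*sqrt(3.11e-09*5976000/(pi*0.28^2)))
= 0.549392
M(t) = 3.8 * 0.549392 = 2.088%

2.088


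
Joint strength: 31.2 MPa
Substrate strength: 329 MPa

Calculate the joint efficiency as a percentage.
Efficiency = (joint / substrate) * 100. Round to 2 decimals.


Efficiency = (31.2 / 329) * 100 = 9.48%

9.48


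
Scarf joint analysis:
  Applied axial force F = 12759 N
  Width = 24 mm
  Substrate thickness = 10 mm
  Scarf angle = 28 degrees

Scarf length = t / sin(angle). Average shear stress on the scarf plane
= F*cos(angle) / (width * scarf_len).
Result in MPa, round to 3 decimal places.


Scarf length = 10 / sin(28 deg) = 21.3005 mm
cos(28 deg) = 0.882948
Shear = 12759 * 0.882948 / (24 * 21.3005)
= 22.037 MPa

22.037


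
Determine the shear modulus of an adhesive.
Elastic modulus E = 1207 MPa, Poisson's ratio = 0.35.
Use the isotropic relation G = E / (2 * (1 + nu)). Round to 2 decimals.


G = 1207 / (2*(1+0.35)) = 1207 / 2.70
= 447.04 MPa

447.04


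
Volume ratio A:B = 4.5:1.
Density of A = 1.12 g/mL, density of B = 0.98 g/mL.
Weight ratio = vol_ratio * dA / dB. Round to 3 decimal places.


Wt ratio = 4.5 * 1.12 / 0.98
= 5.143

5.143


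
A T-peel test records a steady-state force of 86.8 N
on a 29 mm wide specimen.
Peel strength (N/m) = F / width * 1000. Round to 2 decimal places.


Peel strength = 86.8 / 29 * 1000
= 2993.10 N/m

2993.10


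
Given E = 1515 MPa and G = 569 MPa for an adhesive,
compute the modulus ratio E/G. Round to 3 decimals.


E/G ratio = 1515 / 569 = 2.663

2.663


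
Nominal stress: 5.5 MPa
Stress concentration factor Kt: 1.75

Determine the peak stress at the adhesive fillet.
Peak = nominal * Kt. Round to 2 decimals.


Peak stress = 5.5 * 1.75
= 9.63 MPa

9.63


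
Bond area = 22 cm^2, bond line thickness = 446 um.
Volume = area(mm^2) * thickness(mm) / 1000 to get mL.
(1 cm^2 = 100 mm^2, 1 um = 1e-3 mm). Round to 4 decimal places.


area_mm2 = 22 * 100 = 2200
blt_mm = 446 * 1e-3 = 0.446
vol_mm3 = 2200 * 0.446 = 981.2
vol_mL = 981.2 / 1000 = 0.9812 mL

0.9812


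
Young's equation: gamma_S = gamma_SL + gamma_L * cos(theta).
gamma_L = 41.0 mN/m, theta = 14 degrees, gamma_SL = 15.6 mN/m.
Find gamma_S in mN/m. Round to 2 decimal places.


cos(14 deg) = 0.970296
gamma_S = 15.6 + 41.0 * 0.970296
= 55.38 mN/m

55.38


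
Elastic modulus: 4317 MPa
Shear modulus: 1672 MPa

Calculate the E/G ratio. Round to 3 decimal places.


E / G = 4317 / 1672 = 2.582

2.582


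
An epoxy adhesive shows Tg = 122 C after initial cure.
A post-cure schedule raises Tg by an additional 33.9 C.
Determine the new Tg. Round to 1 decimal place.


New Tg = 122 + 33.9
= 155.9 C

155.9


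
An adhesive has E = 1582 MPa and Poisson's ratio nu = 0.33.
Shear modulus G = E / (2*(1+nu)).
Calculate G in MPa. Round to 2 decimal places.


G = 1582 / (2*(1+0.33))
= 1582 / 2.66
= 594.74 MPa

594.74


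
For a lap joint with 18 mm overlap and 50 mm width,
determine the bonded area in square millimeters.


Area = 18 * 50 = 900 mm^2

900


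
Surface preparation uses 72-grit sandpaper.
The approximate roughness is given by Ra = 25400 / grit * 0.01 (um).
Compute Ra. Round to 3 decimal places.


Ra = 25400 / 72 * 0.01
= 254 / 72
= 3.528 um

3.528


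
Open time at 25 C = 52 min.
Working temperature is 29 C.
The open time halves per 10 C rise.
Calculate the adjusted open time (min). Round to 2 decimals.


factor = 2^((29 - 25) / 10) = 1.3195
ot = 52 / 1.3195 = 39.41 min

39.41
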